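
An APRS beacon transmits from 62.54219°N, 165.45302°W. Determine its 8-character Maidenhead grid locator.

Add 180° to longitude and 90° to latitude: 14.54698, 152.54219.
Field: lon ⌊14.54698/20⌋ = 0 → A; lat ⌊152.54219/10⌋ = 15 → P.
Square: lon ⌊14.54698/2⌋ = 7; lat ⌊2.54219/1⌋ = 2.
Subsquare: lon ⌊0.54698/0.0833333⌋ = 6 → g; lat ⌊0.54219/0.0416667⌋ = 13 → n.
Extended square: lon ⌊0.04698/0.00833333⌋ = 5; lat ⌊0.00052/0.00416667⌋ = 0.

AP72gn50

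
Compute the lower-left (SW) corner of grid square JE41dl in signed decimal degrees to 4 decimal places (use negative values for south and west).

Field J=9, E=4: +9·20° lon, +4·10° lat → SW at lon 0°, lat -50°.
Square 4, 1: +4·2° lon, +1·1° lat → SW at lon 8°, lat -49°.
Subsquare d=3, l=11: +3·0.0833333° lon, +11·0.0416667° lat → SW at lon 8.25°, lat -48.5417°.
latitude -48.5417, longitude 8.2500.

-48.5417, 8.2500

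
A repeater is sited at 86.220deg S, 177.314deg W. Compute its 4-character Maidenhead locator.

AA13

Shift to the Maidenhead origin (180°W, 90°S): lon 2.69, lat 3.78.
Field: lon ⌊2.69/20⌋ = 0 → A; lat ⌊3.78/10⌋ = 0 → A.
Square: lon ⌊2.69/2⌋ = 1; lat ⌊3.78/1⌋ = 3.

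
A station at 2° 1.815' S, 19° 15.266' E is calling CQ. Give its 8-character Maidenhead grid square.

JI97px02

Offset from 180°W / 90°S: lon 199.25443°, lat 87.96975°.
Field (20°×10°, letters A–R): lon ⌊199.25443/20⌋ = 9 → J; lat ⌊87.96975/10⌋ = 8 → I.
Square (2°×1°, digits 0–9): lon ⌊19.25443/2⌋ = 9; lat ⌊7.96975/1⌋ = 7.
Subsquare (5′×2.5′, letters a–x): lon ⌊1.25443/0.0833333⌋ = 15 → p; lat ⌊0.96975/0.0416667⌋ = 23 → x.
Extended square (30″×15″, digits 0–9): lon ⌊0.00443/0.00833333⌋ = 0; lat ⌊0.01142/0.00416667⌋ = 2.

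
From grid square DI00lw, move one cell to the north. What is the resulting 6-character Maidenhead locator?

DI00lx

Latitude subsquare w = 22; +1 → 23 = x.
The longitude characters are unchanged.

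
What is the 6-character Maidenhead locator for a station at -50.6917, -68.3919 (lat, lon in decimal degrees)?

FD59th

Add 180° to longitude and 90° to latitude: 111.6081, 39.3083.
Field: 111.6081/20 → 5 → F, 39.3083/10 → 3 → D; chars FD.
Square: 11.6081/2 → 5, 9.3083/1 → 9; chars 59.
Subsquare: 1.6081/0.0833333 → 19 → t, 0.3083/0.0416667 → 7 → h; chars th.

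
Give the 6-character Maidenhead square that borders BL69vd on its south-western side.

BL69uc

Longitude subsquare v = 21; −1 → 20 = u.
Latitude subsquare d = 3; −1 → 2 = c.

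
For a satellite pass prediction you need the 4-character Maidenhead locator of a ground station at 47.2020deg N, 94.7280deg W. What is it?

Shift to the Maidenhead origin (180°W, 90°S): lon 85.27, lat 137.20.
Field: 85.27/20 → 4 → E, 137.20/10 → 13 → N; chars EN.
Square: 5.27/2 → 2, 7.20/1 → 7; chars 27.

EN27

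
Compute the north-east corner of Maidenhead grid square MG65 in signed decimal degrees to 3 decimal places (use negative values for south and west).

-24.000, 74.000

Field M=12, G=6: +12·20° lon, +6·10° lat → SW at lon 60°, lat -30°.
Square 6, 5: +6·2° lon, +5·1° lat → SW at lon 72°, lat -25°.
Cell spans 2° lon × 1° lat. NE corner is SW corner plus one full cell.
latitude -24.000, longitude 74.000.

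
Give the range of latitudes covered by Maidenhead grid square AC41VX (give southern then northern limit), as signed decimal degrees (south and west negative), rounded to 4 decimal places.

Field A=0, C=2: +0·20° lon, +2·10° lat → SW at lon -180°, lat -70°.
Square 4, 1: +4·2° lon, +1·1° lat → SW at lon -172°, lat -69°.
Subsquare v=21, x=23: +21·0.0833333° lon, +23·0.0416667° lat → SW at lon -170.25°, lat -68.0417°.
Cell spans 0.0833333° lon × 0.0416667° lat.
south -68.0417, north -68.0000.

-68.0417, -68.0000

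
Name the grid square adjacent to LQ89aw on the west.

LQ79xw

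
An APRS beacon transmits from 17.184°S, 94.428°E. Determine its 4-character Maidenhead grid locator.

NH72

Add 180° to longitude and 90° to latitude: 274.43, 72.82.
Field: lon ⌊274.43/20⌋ = 13 → N; lat ⌊72.82/10⌋ = 7 → H.
Square: lon ⌊14.43/2⌋ = 7; lat ⌊2.82/1⌋ = 2.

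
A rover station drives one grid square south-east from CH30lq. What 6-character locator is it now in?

CH30mp

Longitude subsquare l = 11; +1 → 12 = m.
Latitude subsquare q = 16; −1 → 15 = p.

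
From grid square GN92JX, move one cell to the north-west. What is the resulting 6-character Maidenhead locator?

GN93ia

Longitude subsquare j = 9; −1 → 8 = i.
Latitude subsquare x = 23; +1 → 24, wraps to 0 = a, carry into square.
Latitude square 2; +1 → 3.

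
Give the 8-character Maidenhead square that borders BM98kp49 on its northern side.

Latitude extended square 9; +1 → 10, wraps to 0, carry into subsquare.
Latitude subsquare p = 15; +1 → 16 = q.
The longitude characters are unchanged.

BM98kq40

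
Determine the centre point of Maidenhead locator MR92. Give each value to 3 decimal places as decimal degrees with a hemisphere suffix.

82.500° N, 79.000° E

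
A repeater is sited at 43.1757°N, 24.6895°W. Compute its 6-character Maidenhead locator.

HN73pe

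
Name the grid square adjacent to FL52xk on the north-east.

Longitude subsquare x = 23; +1 → 24, wraps to 0 = a, carry into square.
Longitude square 5; +1 → 6.
Latitude subsquare k = 10; +1 → 11 = l.

FL62al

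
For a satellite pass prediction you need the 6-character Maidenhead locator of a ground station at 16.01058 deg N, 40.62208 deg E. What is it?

LK06ha

Offset from 180°W / 90°S: lon 220.6221°, lat 106.0106°.
Field (20°×10°, letters A–R): 220.6221/20 → 11 → L, 106.0106/10 → 10 → K; chars LK.
Square (2°×1°, digits 0–9): 0.6221/2 → 0, 6.0106/1 → 6; chars 06.
Subsquare (5′×2.5′, letters a–x): 0.6221/0.0833333 → 7 → h, 0.0106/0.0416667 → 0 → a; chars ha.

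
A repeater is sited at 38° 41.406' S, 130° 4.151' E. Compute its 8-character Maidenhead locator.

PF51ah84

Shift to the Maidenhead origin (180°W, 90°S): lon 310.06918, lat 51.30990.
Field (20°×10°, letters A–R): 310.06918/20 → 15 → P, 51.30990/10 → 5 → F; chars PF.
Square (2°×1°, digits 0–9): 10.06918/2 → 5, 1.30990/1 → 1; chars 51.
Subsquare (5′×2.5′, letters a–x): 0.06918/0.0833333 → 0 → a, 0.30990/0.0416667 → 7 → h; chars ah.
Extended square (30″×15″, digits 0–9): 0.06918/0.00833333 → 8, 0.01823/0.00416667 → 4; chars 84.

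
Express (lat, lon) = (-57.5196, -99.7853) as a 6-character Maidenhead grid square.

ED02cl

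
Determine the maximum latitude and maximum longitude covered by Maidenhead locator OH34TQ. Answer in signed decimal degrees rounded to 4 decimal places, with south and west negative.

-15.2917, 107.6667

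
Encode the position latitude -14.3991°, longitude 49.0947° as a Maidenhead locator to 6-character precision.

LH45no

Add 180° to longitude and 90° to latitude: 229.0947, 75.6009.
Field (20°×10°, letters A–R): 229.0947/20 → 11 → L, 75.6009/10 → 7 → H; chars LH.
Square (2°×1°, digits 0–9): 9.0947/2 → 4, 5.6009/1 → 5; chars 45.
Subsquare (5′×2.5′, letters a–x): 1.0947/0.0833333 → 13 → n, 0.6009/0.0416667 → 14 → o; chars no.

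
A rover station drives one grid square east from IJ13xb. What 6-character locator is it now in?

IJ23ab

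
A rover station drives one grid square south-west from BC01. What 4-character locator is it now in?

AC90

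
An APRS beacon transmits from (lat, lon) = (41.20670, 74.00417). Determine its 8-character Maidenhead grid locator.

MN71ae09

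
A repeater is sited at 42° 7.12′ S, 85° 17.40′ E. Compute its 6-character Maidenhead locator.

NE27pv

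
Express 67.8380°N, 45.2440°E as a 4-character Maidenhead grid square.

Offset from 180°W / 90°S: lon 225.24°, lat 157.84°.
Field (20°×10°, letters A–R): 225.24/20 → 11 → L, 157.84/10 → 15 → P; chars LP.
Square (2°×1°, digits 0–9): 5.24/2 → 2, 7.84/1 → 7; chars 27.

LP27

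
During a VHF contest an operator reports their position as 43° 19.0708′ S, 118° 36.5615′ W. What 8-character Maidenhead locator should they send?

DE06qq63

Add 180° to longitude and 90° to latitude: 61.39064, 46.68215.
Field: 61.39064/20 → 3 → D, 46.68215/10 → 4 → E; chars DE.
Square: 1.39064/2 → 0, 6.68215/1 → 6; chars 06.
Subsquare: 1.39064/0.0833333 → 16 → q, 0.68215/0.0416667 → 16 → q; chars qq.
Extended square: 0.05731/0.00833333 → 6, 0.01549/0.00416667 → 3; chars 63.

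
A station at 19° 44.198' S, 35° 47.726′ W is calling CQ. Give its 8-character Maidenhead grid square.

Add 180° to longitude and 90° to latitude: 144.20457, 70.26337.
Field: 144.20457/20 → 7 → H, 70.26337/10 → 7 → H; chars HH.
Square: 4.20457/2 → 2, 0.26337/1 → 0; chars 20.
Subsquare: 0.20457/0.0833333 → 2 → c, 0.26337/0.0416667 → 6 → g; chars cg.
Extended square: 0.03790/0.00833333 → 4, 0.01337/0.00416667 → 3; chars 43.

HH20cg43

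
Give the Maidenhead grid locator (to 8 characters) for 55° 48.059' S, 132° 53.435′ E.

PD64ke67

Add 180° to longitude and 90° to latitude: 312.89058, 34.19902.
Field: lon ⌊312.89058/20⌋ = 15 → P; lat ⌊34.19902/10⌋ = 3 → D.
Square: lon ⌊12.89058/2⌋ = 6; lat ⌊4.19902/1⌋ = 4.
Subsquare: lon ⌊0.89058/0.0833333⌋ = 10 → k; lat ⌊0.19902/0.0416667⌋ = 4 → e.
Extended square: lon ⌊0.05725/0.00833333⌋ = 6; lat ⌊0.03235/0.00416667⌋ = 7.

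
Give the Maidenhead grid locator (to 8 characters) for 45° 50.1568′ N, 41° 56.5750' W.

GN95au60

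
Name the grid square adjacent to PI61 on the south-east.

PI70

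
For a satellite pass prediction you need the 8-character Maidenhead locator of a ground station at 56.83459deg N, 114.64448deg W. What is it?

Add 180° to longitude and 90° to latitude: 65.35552, 146.83459.
Field: lon ⌊65.35552/20⌋ = 3 → D; lat ⌊146.83459/10⌋ = 14 → O.
Square: lon ⌊5.35552/2⌋ = 2; lat ⌊6.83459/1⌋ = 6.
Subsquare: lon ⌊1.35552/0.0833333⌋ = 16 → q; lat ⌊0.83459/0.0416667⌋ = 20 → u.
Extended square: lon ⌊0.02219/0.00833333⌋ = 2; lat ⌊0.00126/0.00416667⌋ = 0.

DO26qu20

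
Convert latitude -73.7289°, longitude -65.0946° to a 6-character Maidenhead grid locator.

FB76kg

Shift to the Maidenhead origin (180°W, 90°S): lon 114.9054, lat 16.2711.
Field: 114.9054/20 → 5 → F, 16.2711/10 → 1 → B; chars FB.
Square: 14.9054/2 → 7, 6.2711/1 → 6; chars 76.
Subsquare: 0.9054/0.0833333 → 10 → k, 0.2711/0.0416667 → 6 → g; chars kg.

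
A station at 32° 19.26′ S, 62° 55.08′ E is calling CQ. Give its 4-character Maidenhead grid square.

Shift to the Maidenhead origin (180°W, 90°S): lon 242.92, lat 57.68.
Field: 242.92/20 → 12 → M, 57.68/10 → 5 → F; chars MF.
Square: 2.92/2 → 1, 7.68/1 → 7; chars 17.

MF17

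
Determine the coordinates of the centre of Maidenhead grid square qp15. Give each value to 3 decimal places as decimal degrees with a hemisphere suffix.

65.500° N, 143.000° E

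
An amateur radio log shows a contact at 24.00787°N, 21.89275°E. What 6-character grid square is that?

Shift to the Maidenhead origin (180°W, 90°S): lon 201.8928, lat 114.0079.
Field: 201.8928/20 → 10 → K, 114.0079/10 → 11 → L; chars KL.
Square: 1.8928/2 → 0, 4.0079/1 → 4; chars 04.
Subsquare: 1.8928/0.0833333 → 22 → w, 0.0079/0.0416667 → 0 → a; chars wa.

KL04wa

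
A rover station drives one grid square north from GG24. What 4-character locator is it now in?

GG25

Latitude square 4; +1 → 5.
The longitude characters are unchanged.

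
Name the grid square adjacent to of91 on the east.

PF01

Longitude square 9; +1 → 10, wraps to 0, carry into field.
Longitude field O = 14; +1 → 15 = P.
The latitude characters are unchanged.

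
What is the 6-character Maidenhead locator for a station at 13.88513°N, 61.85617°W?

FK93bv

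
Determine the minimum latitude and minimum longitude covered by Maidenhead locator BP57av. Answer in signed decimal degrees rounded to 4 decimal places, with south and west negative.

67.8750, -150.0000

Field B=1, P=15: +1·20° lon, +15·10° lat → SW at lon -160°, lat 60°.
Square 5, 7: +5·2° lon, +7·1° lat → SW at lon -150°, lat 67°.
Subsquare a=0, v=21: +0·0.0833333° lon, +21·0.0416667° lat → SW at lon -150°, lat 67.875°.
latitude 67.8750, longitude -150.0000.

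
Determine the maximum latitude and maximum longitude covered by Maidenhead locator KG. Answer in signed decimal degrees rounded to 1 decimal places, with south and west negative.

Field K=10, G=6: +10·20° lon, +6·10° lat → SW at lon 20°, lat -30°.
Cell spans 20° lon × 10° lat. NE corner is SW corner plus one full cell.
latitude -20.0, longitude 40.0.

-20.0, 40.0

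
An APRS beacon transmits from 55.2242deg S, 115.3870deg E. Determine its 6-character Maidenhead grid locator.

Offset from 180°W / 90°S: lon 295.3870°, lat 34.7758°.
Field: lon ⌊295.3870/20⌋ = 14 → O; lat ⌊34.7758/10⌋ = 3 → D.
Square: lon ⌊15.3870/2⌋ = 7; lat ⌊4.7758/1⌋ = 4.
Subsquare: lon ⌊1.3870/0.0833333⌋ = 16 → q; lat ⌊0.7758/0.0416667⌋ = 18 → s.

OD74qs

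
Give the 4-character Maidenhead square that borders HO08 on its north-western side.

Longitude square 0; −1 → -1, wraps to 9, carry into field.
Longitude field H = 7; −1 → 6 = G.
Latitude square 8; +1 → 9.

GO99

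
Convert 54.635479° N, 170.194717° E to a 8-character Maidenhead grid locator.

RO54cp32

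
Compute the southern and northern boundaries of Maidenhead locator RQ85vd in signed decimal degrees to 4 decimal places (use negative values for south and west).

Field R=17, Q=16: +17·20° lon, +16·10° lat → SW at lon 160°, lat 70°.
Square 8, 5: +8·2° lon, +5·1° lat → SW at lon 176°, lat 75°.
Subsquare v=21, d=3: +21·0.0833333° lon, +3·0.0416667° lat → SW at lon 177.75°, lat 75.125°.
Cell spans 0.0833333° lon × 0.0416667° lat.
south 75.1250, north 75.1667.

75.1250, 75.1667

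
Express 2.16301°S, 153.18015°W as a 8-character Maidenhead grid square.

BI37ju80

Shift to the Maidenhead origin (180°W, 90°S): lon 26.81985, lat 87.83699.
Field: lon ⌊26.81985/20⌋ = 1 → B; lat ⌊87.83699/10⌋ = 8 → I.
Square: lon ⌊6.81985/2⌋ = 3; lat ⌊7.83699/1⌋ = 7.
Subsquare: lon ⌊0.81985/0.0833333⌋ = 9 → j; lat ⌊0.83699/0.0416667⌋ = 20 → u.
Extended square: lon ⌊0.06985/0.00833333⌋ = 8; lat ⌊0.00366/0.00416667⌋ = 0.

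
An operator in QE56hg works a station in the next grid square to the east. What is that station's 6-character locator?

Longitude subsquare h = 7; +1 → 8 = i.
The latitude characters are unchanged.

QE56ig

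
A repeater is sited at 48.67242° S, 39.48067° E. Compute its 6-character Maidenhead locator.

Offset from 180°W / 90°S: lon 219.4807°, lat 41.3276°.
Field: 219.4807/20 → 10 → K, 41.3276/10 → 4 → E; chars KE.
Square: 19.4807/2 → 9, 1.3276/1 → 1; chars 91.
Subsquare: 1.4807/0.0833333 → 17 → r, 0.3276/0.0416667 → 7 → h; chars rh.

KE91rh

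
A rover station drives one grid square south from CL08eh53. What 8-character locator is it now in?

CL08eh52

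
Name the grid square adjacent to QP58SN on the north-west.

Longitude subsquare s = 18; −1 → 17 = r.
Latitude subsquare n = 13; +1 → 14 = o.

QP58ro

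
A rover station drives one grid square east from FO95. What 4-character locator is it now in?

GO05

Longitude square 9; +1 → 10, wraps to 0, carry into field.
Longitude field F = 5; +1 → 6 = G.
The latitude characters are unchanged.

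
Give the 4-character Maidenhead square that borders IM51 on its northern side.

IM52

Latitude square 1; +1 → 2.
The longitude characters are unchanged.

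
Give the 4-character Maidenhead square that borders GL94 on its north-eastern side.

HL05

Longitude square 9; +1 → 10, wraps to 0, carry into field.
Longitude field G = 6; +1 → 7 = H.
Latitude square 4; +1 → 5.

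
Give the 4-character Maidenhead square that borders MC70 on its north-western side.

MC61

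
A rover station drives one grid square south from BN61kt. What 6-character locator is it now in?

BN61ks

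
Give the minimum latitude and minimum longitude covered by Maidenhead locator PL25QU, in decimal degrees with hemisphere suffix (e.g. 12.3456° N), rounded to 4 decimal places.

25.8333° N, 125.3333° E

Field P=15, L=11: +15·20° lon, +11·10° lat → SW at lon 120°, lat 20°.
Square 2, 5: +2·2° lon, +5·1° lat → SW at lon 124°, lat 25°.
Subsquare q=16, u=20: +16·0.0833333° lon, +20·0.0416667° lat → SW at lon 125.333°, lat 25.8333°.
latitude 25.8333° N, longitude 125.3333° E.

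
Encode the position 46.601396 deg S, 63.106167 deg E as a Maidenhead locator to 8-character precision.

ME13nj25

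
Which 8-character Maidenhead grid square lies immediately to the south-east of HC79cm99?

Longitude extended square 9; +1 → 10, wraps to 0, carry into subsquare.
Longitude subsquare c = 2; +1 → 3 = d.
Latitude extended square 9; −1 → 8.

HC79dm08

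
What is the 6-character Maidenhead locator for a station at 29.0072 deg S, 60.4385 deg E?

MG00fx

Shift to the Maidenhead origin (180°W, 90°S): lon 240.4385, lat 60.9928.
Field: lon ⌊240.4385/20⌋ = 12 → M; lat ⌊60.9928/10⌋ = 6 → G.
Square: lon ⌊0.4385/2⌋ = 0; lat ⌊0.9928/1⌋ = 0.
Subsquare: lon ⌊0.4385/0.0833333⌋ = 5 → f; lat ⌊0.9928/0.0416667⌋ = 23 → x.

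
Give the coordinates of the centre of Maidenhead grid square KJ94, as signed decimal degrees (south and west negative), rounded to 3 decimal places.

4.500, 39.000

Field K=10, J=9: +10·20° lon, +9·10° lat → SW at lon 20°, lat 0°.
Square 9, 4: +9·2° lon, +4·1° lat → SW at lon 38°, lat 4°.
Cell spans 2° lon × 1° lat. Centre is SW corner plus half of each.
latitude 4.500, longitude 39.000.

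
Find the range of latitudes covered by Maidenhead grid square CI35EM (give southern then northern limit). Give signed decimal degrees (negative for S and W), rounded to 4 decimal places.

Field C=2, I=8: +2·20° lon, +8·10° lat → SW at lon -140°, lat -10°.
Square 3, 5: +3·2° lon, +5·1° lat → SW at lon -134°, lat -5°.
Subsquare e=4, m=12: +4·0.0833333° lon, +12·0.0416667° lat → SW at lon -133.667°, lat -4.5°.
Cell spans 0.0833333° lon × 0.0416667° lat.
south -4.5000, north -4.4583.

-4.5000, -4.4583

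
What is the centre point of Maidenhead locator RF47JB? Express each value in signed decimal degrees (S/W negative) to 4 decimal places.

Field R=17, F=5: +17·20° lon, +5·10° lat → SW at lon 160°, lat -40°.
Square 4, 7: +4·2° lon, +7·1° lat → SW at lon 168°, lat -33°.
Subsquare j=9, b=1: +9·0.0833333° lon, +1·0.0416667° lat → SW at lon 168.75°, lat -32.9583°.
Cell spans 0.0833333° lon × 0.0416667° lat. Centre is SW corner plus half of each.
latitude -32.9375, longitude 168.7917.

-32.9375, 168.7917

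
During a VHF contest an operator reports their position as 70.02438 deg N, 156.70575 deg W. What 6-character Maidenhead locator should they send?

Shift to the Maidenhead origin (180°W, 90°S): lon 23.2943, lat 160.0244.
Field: lon ⌊23.2943/20⌋ = 1 → B; lat ⌊160.0244/10⌋ = 16 → Q.
Square: lon ⌊3.2943/2⌋ = 1; lat ⌊0.0244/1⌋ = 0.
Subsquare: lon ⌊1.2943/0.0833333⌋ = 15 → p; lat ⌊0.0244/0.0416667⌋ = 0 → a.

BQ10pa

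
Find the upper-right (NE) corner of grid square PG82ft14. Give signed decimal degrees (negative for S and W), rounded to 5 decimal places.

Field P=15, G=6: +15·20° lon, +6·10° lat → SW at lon 120°, lat -30°.
Square 8, 2: +8·2° lon, +2·1° lat → SW at lon 136°, lat -28°.
Subsquare f=5, t=19: +5·0.0833333° lon, +19·0.0416667° lat → SW at lon 136.417°, lat -27.2083°.
Extended square 1, 4: +1·0.00833333° lon, +4·0.00416667° lat → SW at lon 136.425°, lat -27.1917°.
Cell spans 0.00833333° lon × 0.00416667° lat. NE corner is SW corner plus one full cell.
latitude -27.18750, longitude 136.43333.

-27.18750, 136.43333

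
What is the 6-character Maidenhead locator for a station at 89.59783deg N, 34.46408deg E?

KR79fo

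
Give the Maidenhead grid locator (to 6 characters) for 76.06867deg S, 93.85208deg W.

Shift to the Maidenhead origin (180°W, 90°S): lon 86.1479, lat 13.9313.
Field: 86.1479/20 → 4 → E, 13.9313/10 → 1 → B; chars EB.
Square: 6.1479/2 → 3, 3.9313/1 → 3; chars 33.
Subsquare: 0.1479/0.0833333 → 1 → b, 0.9313/0.0416667 → 22 → w; chars bw.

EB33bw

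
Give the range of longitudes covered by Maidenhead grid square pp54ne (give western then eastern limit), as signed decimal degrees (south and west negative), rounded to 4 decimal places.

Field P=15, P=15: +15·20° lon, +15·10° lat → SW at lon 120°, lat 60°.
Square 5, 4: +5·2° lon, +4·1° lat → SW at lon 130°, lat 64°.
Subsquare n=13, e=4: +13·0.0833333° lon, +4·0.0416667° lat → SW at lon 131.083°, lat 64.1667°.
Cell spans 0.0833333° lon × 0.0416667° lat.
west 131.0833, east 131.1667.

131.0833, 131.1667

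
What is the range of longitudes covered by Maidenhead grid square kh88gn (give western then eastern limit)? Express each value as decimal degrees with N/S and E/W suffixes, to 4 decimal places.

36.5000° E, 36.5833° E

Field K=10, H=7: +10·20° lon, +7·10° lat → SW at lon 20°, lat -20°.
Square 8, 8: +8·2° lon, +8·1° lat → SW at lon 36°, lat -12°.
Subsquare g=6, n=13: +6·0.0833333° lon, +13·0.0416667° lat → SW at lon 36.5°, lat -11.4583°.
Cell spans 0.0833333° lon × 0.0416667° lat.
west 36.5000° E, east 36.5833° E.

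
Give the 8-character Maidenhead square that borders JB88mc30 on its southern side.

Latitude extended square 0; −1 → -1, wraps to 9, carry into subsquare.
Latitude subsquare c = 2; −1 → 1 = b.
The longitude characters are unchanged.

JB88mb39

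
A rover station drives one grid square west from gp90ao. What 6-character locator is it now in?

GP80xo

Longitude subsquare a = 0; −1 → -1, wraps to 23 = x, carry into square.
Longitude square 9; −1 → 8.
The latitude characters are unchanged.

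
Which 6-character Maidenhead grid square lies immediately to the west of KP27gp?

Longitude subsquare g = 6; −1 → 5 = f.
The latitude characters are unchanged.

KP27fp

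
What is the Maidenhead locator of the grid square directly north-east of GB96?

HB07

Longitude square 9; +1 → 10, wraps to 0, carry into field.
Longitude field G = 6; +1 → 7 = H.
Latitude square 6; +1 → 7.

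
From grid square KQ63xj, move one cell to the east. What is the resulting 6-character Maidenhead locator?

Longitude subsquare x = 23; +1 → 24, wraps to 0 = a, carry into square.
Longitude square 6; +1 → 7.
The latitude characters are unchanged.

KQ73aj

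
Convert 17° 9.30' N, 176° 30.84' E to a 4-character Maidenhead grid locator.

RK87

Add 180° to longitude and 90° to latitude: 356.51, 107.16.
Field (20°×10°, letters A–R): 356.51/20 → 17 → R, 107.16/10 → 10 → K; chars RK.
Square (2°×1°, digits 0–9): 16.51/2 → 8, 7.16/1 → 7; chars 87.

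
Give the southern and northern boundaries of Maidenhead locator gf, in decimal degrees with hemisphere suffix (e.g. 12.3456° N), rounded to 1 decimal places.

Field G=6, F=5: +6·20° lon, +5·10° lat → SW at lon -60°, lat -40°.
Cell spans 20° lon × 10° lat.
south 40.0° S, north 30.0° S.

40.0° S, 30.0° S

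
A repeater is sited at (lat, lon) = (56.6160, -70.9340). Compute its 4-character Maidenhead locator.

Add 180° to longitude and 90° to latitude: 109.07, 146.62.
Field (20°×10°, letters A–R): 109.07/20 → 5 → F, 146.62/10 → 14 → O; chars FO.
Square (2°×1°, digits 0–9): 9.07/2 → 4, 6.62/1 → 6; chars 46.

FO46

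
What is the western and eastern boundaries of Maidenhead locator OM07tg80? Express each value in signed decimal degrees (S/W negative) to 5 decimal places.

Field O=14, M=12: +14·20° lon, +12·10° lat → SW at lon 100°, lat 30°.
Square 0, 7: +0·2° lon, +7·1° lat → SW at lon 100°, lat 37°.
Subsquare t=19, g=6: +19·0.0833333° lon, +6·0.0416667° lat → SW at lon 101.583°, lat 37.25°.
Extended square 8, 0: +8·0.00833333° lon, +0·0.00416667° lat → SW at lon 101.65°, lat 37.25°.
Cell spans 0.00833333° lon × 0.00416667° lat.
west 101.65000, east 101.65833.

101.65000, 101.65833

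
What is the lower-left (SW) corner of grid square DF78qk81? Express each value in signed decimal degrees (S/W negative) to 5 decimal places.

-31.57917, -104.60000

Field D=3, F=5: +3·20° lon, +5·10° lat → SW at lon -120°, lat -40°.
Square 7, 8: +7·2° lon, +8·1° lat → SW at lon -106°, lat -32°.
Subsquare q=16, k=10: +16·0.0833333° lon, +10·0.0416667° lat → SW at lon -104.667°, lat -31.5833°.
Extended square 8, 1: +8·0.00833333° lon, +1·0.00416667° lat → SW at lon -104.6°, lat -31.5792°.
latitude -31.57917, longitude -104.60000.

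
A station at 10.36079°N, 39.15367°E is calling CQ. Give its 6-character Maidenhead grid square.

Shift to the Maidenhead origin (180°W, 90°S): lon 219.1537, lat 100.3608.
Field: lon ⌊219.1537/20⌋ = 10 → K; lat ⌊100.3608/10⌋ = 10 → K.
Square: lon ⌊19.1537/2⌋ = 9; lat ⌊0.3608/1⌋ = 0.
Subsquare: lon ⌊1.1537/0.0833333⌋ = 13 → n; lat ⌊0.3608/0.0416667⌋ = 8 → i.

KK90ni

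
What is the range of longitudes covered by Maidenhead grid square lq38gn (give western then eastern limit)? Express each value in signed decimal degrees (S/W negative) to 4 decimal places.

Field L=11, Q=16: +11·20° lon, +16·10° lat → SW at lon 40°, lat 70°.
Square 3, 8: +3·2° lon, +8·1° lat → SW at lon 46°, lat 78°.
Subsquare g=6, n=13: +6·0.0833333° lon, +13·0.0416667° lat → SW at lon 46.5°, lat 78.5417°.
Cell spans 0.0833333° lon × 0.0416667° lat.
west 46.5000, east 46.5833.

46.5000, 46.5833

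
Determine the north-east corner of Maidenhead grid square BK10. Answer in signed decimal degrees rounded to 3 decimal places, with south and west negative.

Field B=1, K=10: +1·20° lon, +10·10° lat → SW at lon -160°, lat 10°.
Square 1, 0: +1·2° lon, +0·1° lat → SW at lon -158°, lat 10°.
Cell spans 2° lon × 1° lat. NE corner is SW corner plus one full cell.
latitude 11.000, longitude -156.000.

11.000, -156.000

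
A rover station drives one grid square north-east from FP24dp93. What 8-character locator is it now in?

Longitude extended square 9; +1 → 10, wraps to 0, carry into subsquare.
Longitude subsquare d = 3; +1 → 4 = e.
Latitude extended square 3; +1 → 4.

FP24ep04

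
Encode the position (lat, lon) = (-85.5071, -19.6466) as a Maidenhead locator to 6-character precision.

Offset from 180°W / 90°S: lon 160.3534°, lat 4.4929°.
Field: 160.3534/20 → 8 → I, 4.4929/10 → 0 → A; chars IA.
Square: 0.3534/2 → 0, 4.4929/1 → 4; chars 04.
Subsquare: 0.3534/0.0833333 → 4 → e, 0.4929/0.0416667 → 11 → l; chars el.

IA04el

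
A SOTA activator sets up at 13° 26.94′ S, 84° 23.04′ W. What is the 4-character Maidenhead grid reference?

EH76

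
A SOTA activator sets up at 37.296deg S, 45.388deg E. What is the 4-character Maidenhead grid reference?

LF22

Offset from 180°W / 90°S: lon 225.39°, lat 52.70°.
Field: 225.39/20 → 11 → L, 52.70/10 → 5 → F; chars LF.
Square: 5.39/2 → 2, 2.70/1 → 2; chars 22.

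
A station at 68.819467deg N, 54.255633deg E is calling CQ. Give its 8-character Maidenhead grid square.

Shift to the Maidenhead origin (180°W, 90°S): lon 234.25563, lat 158.81947.
Field: lon ⌊234.25563/20⌋ = 11 → L; lat ⌊158.81947/10⌋ = 15 → P.
Square: lon ⌊14.25563/2⌋ = 7; lat ⌊8.81947/1⌋ = 8.
Subsquare: lon ⌊0.25563/0.0833333⌋ = 3 → d; lat ⌊0.81947/0.0416667⌋ = 19 → t.
Extended square: lon ⌊0.00563/0.00833333⌋ = 0; lat ⌊0.02780/0.00416667⌋ = 6.

LP78dt06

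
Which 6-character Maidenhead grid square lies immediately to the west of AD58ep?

AD58dp

Longitude subsquare e = 4; −1 → 3 = d.
The latitude characters are unchanged.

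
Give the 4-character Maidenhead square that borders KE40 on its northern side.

KE41

Latitude square 0; +1 → 1.
The longitude characters are unchanged.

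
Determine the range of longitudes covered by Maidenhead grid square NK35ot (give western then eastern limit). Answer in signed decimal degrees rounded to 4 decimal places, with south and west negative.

87.1667, 87.2500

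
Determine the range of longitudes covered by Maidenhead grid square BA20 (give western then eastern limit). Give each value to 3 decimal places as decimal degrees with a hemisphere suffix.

Field B=1, A=0: +1·20° lon, +0·10° lat → SW at lon -160°, lat -90°.
Square 2, 0: +2·2° lon, +0·1° lat → SW at lon -156°, lat -90°.
Cell spans 2° lon × 1° lat.
west 156.000° W, east 154.000° W.

156.000° W, 154.000° W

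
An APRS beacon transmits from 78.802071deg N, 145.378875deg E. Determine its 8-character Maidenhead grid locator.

QQ28qt52

Add 180° to longitude and 90° to latitude: 325.37887, 168.80207.
Field: 325.37887/20 → 16 → Q, 168.80207/10 → 16 → Q; chars QQ.
Square: 5.37887/2 → 2, 8.80207/1 → 8; chars 28.
Subsquare: 1.37887/0.0833333 → 16 → q, 0.80207/0.0416667 → 19 → t; chars qt.
Extended square: 0.04554/0.00833333 → 5, 0.01040/0.00416667 → 2; chars 52.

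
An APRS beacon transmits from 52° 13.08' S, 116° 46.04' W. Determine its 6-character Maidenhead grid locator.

Offset from 180°W / 90°S: lon 63.2327°, lat 37.7820°.
Field: lon ⌊63.2327/20⌋ = 3 → D; lat ⌊37.7820/10⌋ = 3 → D.
Square: lon ⌊3.2327/2⌋ = 1; lat ⌊7.7820/1⌋ = 7.
Subsquare: lon ⌊1.2327/0.0833333⌋ = 14 → o; lat ⌊0.7820/0.0416667⌋ = 18 → s.

DD17os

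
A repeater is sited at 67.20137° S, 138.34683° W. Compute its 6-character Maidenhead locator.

Add 180° to longitude and 90° to latitude: 41.6532, 22.7986.
Field: 41.6532/20 → 2 → C, 22.7986/10 → 2 → C; chars CC.
Square: 1.6532/2 → 0, 2.7986/1 → 2; chars 02.
Subsquare: 1.6532/0.0833333 → 19 → t, 0.7986/0.0416667 → 19 → t; chars tt.

CC02tt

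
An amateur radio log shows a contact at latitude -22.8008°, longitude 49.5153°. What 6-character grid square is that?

LG47se

Offset from 180°W / 90°S: lon 229.5153°, lat 67.1992°.
Field: lon ⌊229.5153/20⌋ = 11 → L; lat ⌊67.1992/10⌋ = 6 → G.
Square: lon ⌊9.5153/2⌋ = 4; lat ⌊7.1992/1⌋ = 7.
Subsquare: lon ⌊1.5153/0.0833333⌋ = 18 → s; lat ⌊0.1992/0.0416667⌋ = 4 → e.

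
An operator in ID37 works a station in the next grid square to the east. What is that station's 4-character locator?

ID47

Longitude square 3; +1 → 4.
The latitude characters are unchanged.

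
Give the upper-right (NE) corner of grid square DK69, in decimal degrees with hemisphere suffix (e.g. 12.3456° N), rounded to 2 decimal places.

20.00° N, 106.00° W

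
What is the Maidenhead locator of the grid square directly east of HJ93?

IJ03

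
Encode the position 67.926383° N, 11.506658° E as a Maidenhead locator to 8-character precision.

Offset from 180°W / 90°S: lon 191.50666°, lat 157.92638°.
Field: 191.50666/20 → 9 → J, 157.92638/10 → 15 → P; chars JP.
Square: 11.50666/2 → 5, 7.92638/1 → 7; chars 57.
Subsquare: 1.50666/0.0833333 → 18 → s, 0.92638/0.0416667 → 22 → w; chars sw.
Extended square: 0.00666/0.00833333 → 0, 0.00972/0.00416667 → 2; chars 02.

JP57sw02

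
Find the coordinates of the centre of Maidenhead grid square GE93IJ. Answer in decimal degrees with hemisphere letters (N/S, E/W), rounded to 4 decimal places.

Field G=6, E=4: +6·20° lon, +4·10° lat → SW at lon -60°, lat -50°.
Square 9, 3: +9·2° lon, +3·1° lat → SW at lon -42°, lat -47°.
Subsquare i=8, j=9: +8·0.0833333° lon, +9·0.0416667° lat → SW at lon -41.3333°, lat -46.625°.
Cell spans 0.0833333° lon × 0.0416667° lat. Centre is SW corner plus half of each.
latitude 46.6042° S, longitude 41.2917° W.

46.6042° S, 41.2917° W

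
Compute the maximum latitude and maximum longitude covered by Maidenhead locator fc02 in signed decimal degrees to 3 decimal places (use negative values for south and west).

-67.000, -78.000

Field F=5, C=2: +5·20° lon, +2·10° lat → SW at lon -80°, lat -70°.
Square 0, 2: +0·2° lon, +2·1° lat → SW at lon -80°, lat -68°.
Cell spans 2° lon × 1° lat. NE corner is SW corner plus one full cell.
latitude -67.000, longitude -78.000.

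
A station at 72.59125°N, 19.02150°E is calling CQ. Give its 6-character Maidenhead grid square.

JQ92mo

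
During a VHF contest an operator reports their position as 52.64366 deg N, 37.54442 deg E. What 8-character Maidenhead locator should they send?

Offset from 180°W / 90°S: lon 217.54442°, lat 142.64366°.
Field: 217.54442/20 → 10 → K, 142.64366/10 → 14 → O; chars KO.
Square: 17.54442/2 → 8, 2.64366/1 → 2; chars 82.
Subsquare: 1.54442/0.0833333 → 18 → s, 0.64366/0.0416667 → 15 → p; chars sp.
Extended square: 0.04442/0.00833333 → 5, 0.01866/0.00416667 → 4; chars 54.

KO82sp54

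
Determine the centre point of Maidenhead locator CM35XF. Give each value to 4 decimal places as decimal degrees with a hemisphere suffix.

Field C=2, M=12: +2·20° lon, +12·10° lat → SW at lon -140°, lat 30°.
Square 3, 5: +3·2° lon, +5·1° lat → SW at lon -134°, lat 35°.
Subsquare x=23, f=5: +23·0.0833333° lon, +5·0.0416667° lat → SW at lon -132.083°, lat 35.2083°.
Cell spans 0.0833333° lon × 0.0416667° lat. Centre is SW corner plus half of each.
latitude 35.2292° N, longitude 132.0417° W.

35.2292° N, 132.0417° W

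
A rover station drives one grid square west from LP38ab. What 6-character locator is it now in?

Longitude subsquare a = 0; −1 → -1, wraps to 23 = x, carry into square.
Longitude square 3; −1 → 2.
The latitude characters are unchanged.

LP28xb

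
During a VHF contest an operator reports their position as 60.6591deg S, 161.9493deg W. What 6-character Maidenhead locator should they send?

AC99ai

Offset from 180°W / 90°S: lon 18.0507°, lat 29.3409°.
Field: 18.0507/20 → 0 → A, 29.3409/10 → 2 → C; chars AC.
Square: 18.0507/2 → 9, 9.3409/1 → 9; chars 99.
Subsquare: 0.0507/0.0833333 → 0 → a, 0.3409/0.0416667 → 8 → i; chars ai.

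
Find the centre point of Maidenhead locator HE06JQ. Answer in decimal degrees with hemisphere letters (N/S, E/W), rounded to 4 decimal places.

Field H=7, E=4: +7·20° lon, +4·10° lat → SW at lon -40°, lat -50°.
Square 0, 6: +0·2° lon, +6·1° lat → SW at lon -40°, lat -44°.
Subsquare j=9, q=16: +9·0.0833333° lon, +16·0.0416667° lat → SW at lon -39.25°, lat -43.3333°.
Cell spans 0.0833333° lon × 0.0416667° lat. Centre is SW corner plus half of each.
latitude 43.3125° S, longitude 39.2083° W.

43.3125° S, 39.2083° W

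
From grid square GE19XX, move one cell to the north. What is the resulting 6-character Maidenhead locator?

GF10xa

Latitude subsquare x = 23; +1 → 24, wraps to 0 = a, carry into square.
Latitude square 9; +1 → 10, wraps to 0, carry into field.
Latitude field E = 4; +1 → 5 = F.
The longitude characters are unchanged.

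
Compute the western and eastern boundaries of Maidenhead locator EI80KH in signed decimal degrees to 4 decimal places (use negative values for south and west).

-83.1667, -83.0833

Field E=4, I=8: +4·20° lon, +8·10° lat → SW at lon -100°, lat -10°.
Square 8, 0: +8·2° lon, +0·1° lat → SW at lon -84°, lat -10°.
Subsquare k=10, h=7: +10·0.0833333° lon, +7·0.0416667° lat → SW at lon -83.1667°, lat -9.70833°.
Cell spans 0.0833333° lon × 0.0416667° lat.
west -83.1667, east -83.0833.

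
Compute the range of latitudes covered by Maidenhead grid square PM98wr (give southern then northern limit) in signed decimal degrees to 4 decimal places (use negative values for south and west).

38.7083, 38.7500

Field P=15, M=12: +15·20° lon, +12·10° lat → SW at lon 120°, lat 30°.
Square 9, 8: +9·2° lon, +8·1° lat → SW at lon 138°, lat 38°.
Subsquare w=22, r=17: +22·0.0833333° lon, +17·0.0416667° lat → SW at lon 139.833°, lat 38.7083°.
Cell spans 0.0833333° lon × 0.0416667° lat.
south 38.7083, north 38.7500.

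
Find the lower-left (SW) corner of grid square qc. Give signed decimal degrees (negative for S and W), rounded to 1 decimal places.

-70.0, 140.0

Field Q=16, C=2: +16·20° lon, +2·10° lat → SW at lon 140°, lat -70°.
latitude -70.0, longitude 140.0.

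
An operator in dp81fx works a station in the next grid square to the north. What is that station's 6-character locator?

Latitude subsquare x = 23; +1 → 24, wraps to 0 = a, carry into square.
Latitude square 1; +1 → 2.
The longitude characters are unchanged.

DP82fa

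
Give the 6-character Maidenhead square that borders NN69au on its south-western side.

NN59xt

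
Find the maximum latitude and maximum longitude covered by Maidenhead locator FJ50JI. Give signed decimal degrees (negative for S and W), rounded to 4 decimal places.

0.3750, -69.1667

Field F=5, J=9: +5·20° lon, +9·10° lat → SW at lon -80°, lat 0°.
Square 5, 0: +5·2° lon, +0·1° lat → SW at lon -70°, lat 0°.
Subsquare j=9, i=8: +9·0.0833333° lon, +8·0.0416667° lat → SW at lon -69.25°, lat 0.333333°.
Cell spans 0.0833333° lon × 0.0416667° lat. NE corner is SW corner plus one full cell.
latitude 0.3750, longitude -69.1667.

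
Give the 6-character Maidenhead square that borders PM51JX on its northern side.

Latitude subsquare x = 23; +1 → 24, wraps to 0 = a, carry into square.
Latitude square 1; +1 → 2.
The longitude characters are unchanged.

PM52ja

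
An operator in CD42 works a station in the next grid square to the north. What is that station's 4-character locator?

CD43

Latitude square 2; +1 → 3.
The longitude characters are unchanged.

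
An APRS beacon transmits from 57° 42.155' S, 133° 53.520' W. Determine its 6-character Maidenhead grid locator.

CD32bh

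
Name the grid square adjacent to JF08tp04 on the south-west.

JF08sp93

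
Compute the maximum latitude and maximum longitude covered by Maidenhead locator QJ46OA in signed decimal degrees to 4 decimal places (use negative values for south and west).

6.0417, 149.2500

Field Q=16, J=9: +16·20° lon, +9·10° lat → SW at lon 140°, lat 0°.
Square 4, 6: +4·2° lon, +6·1° lat → SW at lon 148°, lat 6°.
Subsquare o=14, a=0: +14·0.0833333° lon, +0·0.0416667° lat → SW at lon 149.167°, lat 6°.
Cell spans 0.0833333° lon × 0.0416667° lat. NE corner is SW corner plus one full cell.
latitude 6.0417, longitude 149.2500.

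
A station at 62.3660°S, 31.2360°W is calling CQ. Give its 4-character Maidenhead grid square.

Offset from 180°W / 90°S: lon 148.76°, lat 27.63°.
Field: lon ⌊148.76/20⌋ = 7 → H; lat ⌊27.63/10⌋ = 2 → C.
Square: lon ⌊8.76/2⌋ = 4; lat ⌊7.63/1⌋ = 7.

HC47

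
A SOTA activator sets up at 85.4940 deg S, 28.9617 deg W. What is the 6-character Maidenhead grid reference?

Offset from 180°W / 90°S: lon 151.0383°, lat 4.5060°.
Field: lon ⌊151.0383/20⌋ = 7 → H; lat ⌊4.5060/10⌋ = 0 → A.
Square: lon ⌊11.0383/2⌋ = 5; lat ⌊4.5060/1⌋ = 4.
Subsquare: lon ⌊1.0383/0.0833333⌋ = 12 → m; lat ⌊0.5060/0.0416667⌋ = 12 → m.

HA54mm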